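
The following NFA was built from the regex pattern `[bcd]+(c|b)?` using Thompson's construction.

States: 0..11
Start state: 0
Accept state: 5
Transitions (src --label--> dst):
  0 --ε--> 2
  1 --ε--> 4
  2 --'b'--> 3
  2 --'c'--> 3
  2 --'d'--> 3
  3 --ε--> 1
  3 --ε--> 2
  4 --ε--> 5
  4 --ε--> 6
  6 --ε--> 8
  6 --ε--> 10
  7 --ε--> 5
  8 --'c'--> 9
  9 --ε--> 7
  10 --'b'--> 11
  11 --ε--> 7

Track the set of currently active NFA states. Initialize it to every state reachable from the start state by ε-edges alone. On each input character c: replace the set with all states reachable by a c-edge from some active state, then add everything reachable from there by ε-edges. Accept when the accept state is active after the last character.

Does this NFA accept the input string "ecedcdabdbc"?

S₀ = ε-closure({0}) = {0,2}
'e' @ 1: {}  — dead — no transitions
rest 'cedcdabdbc' ignored (set empty)
end set {} — state 5 not in

Answer: REJECT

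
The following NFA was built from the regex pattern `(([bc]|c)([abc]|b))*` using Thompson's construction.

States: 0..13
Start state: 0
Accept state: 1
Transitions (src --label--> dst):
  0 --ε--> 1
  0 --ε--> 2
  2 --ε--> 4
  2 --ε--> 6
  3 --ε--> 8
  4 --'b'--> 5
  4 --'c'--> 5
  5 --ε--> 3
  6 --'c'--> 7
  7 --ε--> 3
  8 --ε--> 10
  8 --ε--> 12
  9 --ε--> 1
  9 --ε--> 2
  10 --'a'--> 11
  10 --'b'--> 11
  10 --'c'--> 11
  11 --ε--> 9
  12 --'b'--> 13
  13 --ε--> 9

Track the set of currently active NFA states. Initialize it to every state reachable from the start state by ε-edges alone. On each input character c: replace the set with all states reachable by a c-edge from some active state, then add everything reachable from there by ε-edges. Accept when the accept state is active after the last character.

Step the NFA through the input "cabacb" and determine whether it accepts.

S₀ = ε-closure({0}) = {0,1,2,4,6}
'c' @ 1: {3,5,7,8,10,12}
'a' @ 2: {1,2,4,6,9,11}  (accept∈set)
'b' @ 3: {3,5,8,10,12}
'a' @ 4: {1,2,4,6,9,11}  (accept∈set)
'c' @ 5: {3,5,7,8,10,12}
'b' @ 6: {1,2,4,6,9,11,13}  (accept∈set)
after full input: {1,2,4,6,9,11,13}  (accept=1 in)

Answer: ACCEPT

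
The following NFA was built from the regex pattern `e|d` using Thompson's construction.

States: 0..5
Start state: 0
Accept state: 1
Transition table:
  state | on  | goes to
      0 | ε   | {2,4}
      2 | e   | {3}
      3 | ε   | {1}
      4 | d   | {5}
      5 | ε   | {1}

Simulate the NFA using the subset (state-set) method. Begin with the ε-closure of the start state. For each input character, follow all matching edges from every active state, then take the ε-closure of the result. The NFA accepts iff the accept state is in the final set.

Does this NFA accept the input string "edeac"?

Answer: REJECT

Trace:
S₀ = ε-closure({0}) = {0,2,4}
'e' @ 1: {1,3}  [accepting]
'd' @ 2: {}  — state set empty
rest 'eac' ignored (set empty)
final: {}; accept 1 not in set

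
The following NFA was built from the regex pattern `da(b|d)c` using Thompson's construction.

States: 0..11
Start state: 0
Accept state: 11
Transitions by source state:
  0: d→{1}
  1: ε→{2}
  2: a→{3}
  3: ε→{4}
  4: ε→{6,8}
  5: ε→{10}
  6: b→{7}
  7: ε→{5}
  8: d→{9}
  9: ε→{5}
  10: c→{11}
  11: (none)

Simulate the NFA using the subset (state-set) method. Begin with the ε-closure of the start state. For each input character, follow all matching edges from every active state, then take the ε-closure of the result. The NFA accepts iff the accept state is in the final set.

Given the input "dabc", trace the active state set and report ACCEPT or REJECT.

initial (ε-close {0}): {0}
'd' @ 1: {1,2}
'a' @ 2: {3,4,6,8}
'b' @ 3: {5,7,10}
'c' @ 4: {11}  [accepting]
end set {11} — state 11 in

Answer: ACCEPT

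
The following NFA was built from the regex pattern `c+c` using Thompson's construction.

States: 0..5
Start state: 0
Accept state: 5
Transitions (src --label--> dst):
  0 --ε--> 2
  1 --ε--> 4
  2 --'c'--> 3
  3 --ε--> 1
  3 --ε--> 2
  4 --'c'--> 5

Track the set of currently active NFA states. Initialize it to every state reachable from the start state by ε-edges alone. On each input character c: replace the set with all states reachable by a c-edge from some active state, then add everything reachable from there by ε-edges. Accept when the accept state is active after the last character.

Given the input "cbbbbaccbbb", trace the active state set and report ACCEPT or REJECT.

Answer: REJECT

Trace:
initial (ε-close {0}): {0,2}
'c' @ 1: {1,2,3,4}
'b' @ 2: {}  — dead — no transitions
rest 'bbbaccbbb' ignored (set empty)
final: {}; accept 5 not in set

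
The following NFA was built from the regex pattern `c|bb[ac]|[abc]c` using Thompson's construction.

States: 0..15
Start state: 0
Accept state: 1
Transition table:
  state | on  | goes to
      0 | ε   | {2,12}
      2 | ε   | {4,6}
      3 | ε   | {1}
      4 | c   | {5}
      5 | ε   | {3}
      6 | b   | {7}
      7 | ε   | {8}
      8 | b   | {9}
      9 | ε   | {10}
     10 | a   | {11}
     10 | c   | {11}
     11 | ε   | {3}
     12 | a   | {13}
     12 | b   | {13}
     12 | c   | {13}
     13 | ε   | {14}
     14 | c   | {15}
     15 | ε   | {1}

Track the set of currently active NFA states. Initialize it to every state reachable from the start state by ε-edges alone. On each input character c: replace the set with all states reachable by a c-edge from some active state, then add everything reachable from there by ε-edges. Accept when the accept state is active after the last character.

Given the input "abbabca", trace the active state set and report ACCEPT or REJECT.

initial (ε-close {0}): {0,2,4,6,12}
'a' @ 1: {13,14}
'b' @ 2: {}  — no active states
rest 'babca' ignored (set empty)
end set {} — state 1 not in

Answer: REJECT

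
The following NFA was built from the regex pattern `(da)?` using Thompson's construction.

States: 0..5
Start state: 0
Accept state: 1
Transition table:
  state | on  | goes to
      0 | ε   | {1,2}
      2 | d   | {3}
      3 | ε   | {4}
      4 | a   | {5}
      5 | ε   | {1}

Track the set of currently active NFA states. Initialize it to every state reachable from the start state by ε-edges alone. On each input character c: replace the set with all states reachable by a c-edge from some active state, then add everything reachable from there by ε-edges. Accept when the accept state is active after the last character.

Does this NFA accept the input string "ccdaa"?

start: ε-closure({0}) = {0,1,2}
'c' @ 1: {}  — dead — no transitions
rest 'cdaa' ignored (set empty)
after full input: {}  (accept=1 not in)

Answer: REJECT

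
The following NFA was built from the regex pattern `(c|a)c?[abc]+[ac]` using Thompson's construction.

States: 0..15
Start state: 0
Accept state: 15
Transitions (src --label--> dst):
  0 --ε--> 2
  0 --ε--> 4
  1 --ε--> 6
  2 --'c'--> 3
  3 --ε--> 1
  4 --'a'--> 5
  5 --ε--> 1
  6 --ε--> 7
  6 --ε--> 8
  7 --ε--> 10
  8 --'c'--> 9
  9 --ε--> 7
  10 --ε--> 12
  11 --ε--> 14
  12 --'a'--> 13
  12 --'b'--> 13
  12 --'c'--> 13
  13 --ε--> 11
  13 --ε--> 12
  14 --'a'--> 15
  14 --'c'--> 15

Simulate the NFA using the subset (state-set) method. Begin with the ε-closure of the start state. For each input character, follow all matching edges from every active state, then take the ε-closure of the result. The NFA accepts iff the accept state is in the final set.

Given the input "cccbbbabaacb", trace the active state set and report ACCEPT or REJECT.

Answer: REJECT

Trace:
initial (ε-close {0}): {0,2,4}
'c' @ 1: {1,3,6,7,8,10,12}
'c' @ 2: {7,9,10,11,12,13,14}
'c' @ 3: {11,12,13,14,15}  [accepting]
'b' @ 4: {11,12,13,14}
'b' @ 5: {11,12,13,14}
'b' @ 6: {11,12,13,14}
'a' @ 7: {11,12,13,14,15}  [accepting]
'b' @ 8: {11,12,13,14}
'a' @ 9: {11,12,13,14,15}  [accepting]
'a' @ 10: {11,12,13,14,15}  [accepting]
'c' @ 11: {11,12,13,14,15}  [accepting]
'b' @ 12: {11,12,13,14}
after full input: {11,12,13,14}  (accept=15 not in)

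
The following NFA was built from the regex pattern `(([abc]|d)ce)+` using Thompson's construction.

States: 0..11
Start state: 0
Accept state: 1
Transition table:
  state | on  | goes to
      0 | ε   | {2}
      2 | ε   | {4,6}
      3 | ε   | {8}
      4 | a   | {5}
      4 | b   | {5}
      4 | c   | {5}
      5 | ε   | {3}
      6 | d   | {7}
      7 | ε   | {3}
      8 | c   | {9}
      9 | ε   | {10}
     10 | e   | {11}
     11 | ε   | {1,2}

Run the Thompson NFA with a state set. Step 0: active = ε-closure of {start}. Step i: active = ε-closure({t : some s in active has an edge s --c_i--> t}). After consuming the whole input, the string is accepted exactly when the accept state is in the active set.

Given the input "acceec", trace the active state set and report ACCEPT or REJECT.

Answer: REJECT

Trace:
initial (ε-close {0}): {0,2,4,6}
'a' @ 1: {3,5,8}
'c' @ 2: {9,10}
'c' @ 3: {}  — no active states
rest 'eec' ignored (set empty)
final: {}; accept 1 not in set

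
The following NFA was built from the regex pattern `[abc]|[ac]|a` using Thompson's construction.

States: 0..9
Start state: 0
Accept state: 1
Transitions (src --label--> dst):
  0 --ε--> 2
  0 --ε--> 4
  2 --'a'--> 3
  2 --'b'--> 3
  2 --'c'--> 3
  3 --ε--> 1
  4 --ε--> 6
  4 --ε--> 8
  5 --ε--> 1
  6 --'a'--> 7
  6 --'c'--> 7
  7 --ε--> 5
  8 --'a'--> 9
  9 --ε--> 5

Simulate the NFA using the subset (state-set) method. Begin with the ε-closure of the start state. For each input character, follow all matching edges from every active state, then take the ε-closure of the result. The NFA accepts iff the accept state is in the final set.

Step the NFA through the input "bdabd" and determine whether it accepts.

Answer: REJECT

Steps:
S₀ = ε-closure({0}) = {0,2,4,6,8}
'b' @ 1: {1,3}  ✓accept
'd' @ 2: {}  — dead — no transitions
rest 'abd' ignored (set empty)
end set {} — state 1 not in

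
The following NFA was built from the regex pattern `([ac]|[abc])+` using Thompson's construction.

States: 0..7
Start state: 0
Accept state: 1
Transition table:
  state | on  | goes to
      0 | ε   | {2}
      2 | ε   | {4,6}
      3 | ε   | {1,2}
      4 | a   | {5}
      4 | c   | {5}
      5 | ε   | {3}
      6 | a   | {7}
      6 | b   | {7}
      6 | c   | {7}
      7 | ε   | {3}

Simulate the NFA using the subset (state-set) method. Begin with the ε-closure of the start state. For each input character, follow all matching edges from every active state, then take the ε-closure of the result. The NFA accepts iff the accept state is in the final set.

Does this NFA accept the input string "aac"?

Answer: ACCEPT

Steps:
S₀ = ε-closure({0}) = {0,2,4,6}
'a' @ 1: {1,2,3,4,5,6,7}  [accepting]
'a' @ 2: {1,2,3,4,5,6,7}  [accepting]
'c' @ 3: {1,2,3,4,5,6,7}  [accepting]
after full input: {1,2,3,4,5,6,7}  (accept=1 in)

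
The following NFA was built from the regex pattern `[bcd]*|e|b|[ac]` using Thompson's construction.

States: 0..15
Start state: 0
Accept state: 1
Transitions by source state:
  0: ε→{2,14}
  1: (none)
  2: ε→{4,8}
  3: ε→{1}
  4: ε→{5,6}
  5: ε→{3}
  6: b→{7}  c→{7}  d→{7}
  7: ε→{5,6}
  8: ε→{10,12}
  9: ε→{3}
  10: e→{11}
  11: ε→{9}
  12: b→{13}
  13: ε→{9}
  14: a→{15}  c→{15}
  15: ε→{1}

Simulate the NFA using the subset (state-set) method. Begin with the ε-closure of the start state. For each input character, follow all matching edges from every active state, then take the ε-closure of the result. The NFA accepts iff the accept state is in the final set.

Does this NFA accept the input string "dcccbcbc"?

start: ε-closure({0}) = {0,1,2,3,4,5,6,8,10,12,14}
'd' @ 1: {1,3,5,6,7}  ✓accept
'c' @ 2: {1,3,5,6,7}  ✓accept
'c' @ 3: {1,3,5,6,7}  ✓accept
'c' @ 4: {1,3,5,6,7}  ✓accept
'b' @ 5: {1,3,5,6,7}  ✓accept
'c' @ 6: {1,3,5,6,7}  ✓accept
'b' @ 7: {1,3,5,6,7}  ✓accept
'c' @ 8: {1,3,5,6,7}  ✓accept
after full input: {1,3,5,6,7}  (accept=1 in)

Answer: ACCEPT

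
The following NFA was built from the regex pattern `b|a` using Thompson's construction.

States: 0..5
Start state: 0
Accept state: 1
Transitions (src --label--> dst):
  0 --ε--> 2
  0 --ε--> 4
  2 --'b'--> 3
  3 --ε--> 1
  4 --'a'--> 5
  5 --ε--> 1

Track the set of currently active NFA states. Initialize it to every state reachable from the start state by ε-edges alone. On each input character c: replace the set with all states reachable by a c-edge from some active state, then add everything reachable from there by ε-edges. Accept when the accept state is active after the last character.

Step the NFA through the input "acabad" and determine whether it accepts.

S₀ = ε-closure({0}) = {0,2,4}
'a' @ 1: {1,5}  [accepting]
'c' @ 2: {}  — no active states
rest 'abad' ignored (set empty)
final: {}; accept 1 not in set

Answer: REJECT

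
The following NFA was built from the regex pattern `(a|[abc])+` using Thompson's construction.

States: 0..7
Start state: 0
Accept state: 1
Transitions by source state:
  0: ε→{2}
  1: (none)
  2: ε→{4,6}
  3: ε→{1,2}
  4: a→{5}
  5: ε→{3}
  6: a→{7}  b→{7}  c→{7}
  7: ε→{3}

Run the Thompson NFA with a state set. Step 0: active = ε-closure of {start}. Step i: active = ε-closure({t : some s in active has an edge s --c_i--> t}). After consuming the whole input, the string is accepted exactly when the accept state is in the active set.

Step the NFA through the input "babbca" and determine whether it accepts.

Answer: ACCEPT

Steps:
start: ε-closure({0}) = {0,2,4,6}
'b' @ 1: {1,2,3,4,6,7}  (accept∈set)
'a' @ 2: {1,2,3,4,5,6,7}  (accept∈set)
'b' @ 3: {1,2,3,4,6,7}  (accept∈set)
'b' @ 4: {1,2,3,4,6,7}  (accept∈set)
'c' @ 5: {1,2,3,4,6,7}  (accept∈set)
'a' @ 6: {1,2,3,4,5,6,7}  (accept∈set)
end set {1,2,3,4,5,6,7} — state 1 in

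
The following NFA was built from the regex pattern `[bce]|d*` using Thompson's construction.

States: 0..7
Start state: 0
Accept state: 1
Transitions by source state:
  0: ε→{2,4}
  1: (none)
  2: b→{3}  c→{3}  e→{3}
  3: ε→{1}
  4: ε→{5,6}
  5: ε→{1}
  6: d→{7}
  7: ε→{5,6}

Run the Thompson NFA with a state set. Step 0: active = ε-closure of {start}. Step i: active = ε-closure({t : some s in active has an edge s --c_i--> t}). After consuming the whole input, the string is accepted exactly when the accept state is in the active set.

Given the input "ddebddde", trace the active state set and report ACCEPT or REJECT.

Answer: REJECT

Trace:
start: ε-closure({0}) = {0,1,2,4,5,6}
'd' @ 1: {1,5,6,7}  [accepting]
'd' @ 2: {1,5,6,7}  [accepting]
'e' @ 3: {}  — state set empty
rest 'bddde' ignored (set empty)
final: {}; accept 1 not in set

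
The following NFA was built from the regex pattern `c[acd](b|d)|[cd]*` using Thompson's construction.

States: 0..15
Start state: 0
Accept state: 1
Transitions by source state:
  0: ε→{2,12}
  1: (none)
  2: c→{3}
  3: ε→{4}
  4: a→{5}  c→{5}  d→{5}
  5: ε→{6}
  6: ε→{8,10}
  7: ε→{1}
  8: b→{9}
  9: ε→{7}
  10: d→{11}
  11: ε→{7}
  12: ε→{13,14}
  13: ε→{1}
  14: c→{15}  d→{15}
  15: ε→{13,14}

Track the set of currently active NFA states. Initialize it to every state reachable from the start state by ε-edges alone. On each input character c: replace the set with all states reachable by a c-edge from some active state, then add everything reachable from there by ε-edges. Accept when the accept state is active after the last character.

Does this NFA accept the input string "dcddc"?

S₀ = ε-closure({0}) = {0,1,2,12,13,14}
'd' @ 1: {1,13,14,15}  ✓accept
'c' @ 2: {1,13,14,15}  ✓accept
'd' @ 3: {1,13,14,15}  ✓accept
'd' @ 4: {1,13,14,15}  ✓accept
'c' @ 5: {1,13,14,15}  ✓accept
after full input: {1,13,14,15}  (accept=1 in)

Answer: ACCEPT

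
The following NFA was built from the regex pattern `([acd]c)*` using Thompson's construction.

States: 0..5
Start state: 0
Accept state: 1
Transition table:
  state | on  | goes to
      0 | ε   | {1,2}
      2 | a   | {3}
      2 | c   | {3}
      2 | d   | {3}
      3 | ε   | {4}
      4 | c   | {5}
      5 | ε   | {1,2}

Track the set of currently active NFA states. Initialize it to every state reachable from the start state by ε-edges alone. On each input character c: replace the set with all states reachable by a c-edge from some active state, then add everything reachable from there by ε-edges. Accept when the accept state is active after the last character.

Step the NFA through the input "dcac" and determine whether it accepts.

Answer: ACCEPT

Steps:
start: ε-closure({0}) = {0,1,2}
'd' @ 1: {3,4}
'c' @ 2: {1,2,5}  ✓accept
'a' @ 3: {3,4}
'c' @ 4: {1,2,5}  ✓accept
final: {1,2,5}; accept 1 in set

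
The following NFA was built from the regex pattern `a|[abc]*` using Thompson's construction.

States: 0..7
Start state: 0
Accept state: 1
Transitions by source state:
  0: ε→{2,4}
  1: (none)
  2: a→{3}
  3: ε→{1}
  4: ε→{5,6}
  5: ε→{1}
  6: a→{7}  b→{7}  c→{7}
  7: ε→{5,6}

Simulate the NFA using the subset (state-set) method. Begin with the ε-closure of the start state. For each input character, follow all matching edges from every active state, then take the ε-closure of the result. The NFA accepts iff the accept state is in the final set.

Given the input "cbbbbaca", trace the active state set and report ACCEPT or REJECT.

start: ε-closure({0}) = {0,1,2,4,5,6}
'c' @ 1: {1,5,6,7}  [accepting]
'b' @ 2: {1,5,6,7}  [accepting]
'b' @ 3: {1,5,6,7}  [accepting]
'b' @ 4: {1,5,6,7}  [accepting]
'b' @ 5: {1,5,6,7}  [accepting]
'a' @ 6: {1,5,6,7}  [accepting]
'c' @ 7: {1,5,6,7}  [accepting]
'a' @ 8: {1,5,6,7}  [accepting]
end set {1,5,6,7} — state 1 in

Answer: ACCEPT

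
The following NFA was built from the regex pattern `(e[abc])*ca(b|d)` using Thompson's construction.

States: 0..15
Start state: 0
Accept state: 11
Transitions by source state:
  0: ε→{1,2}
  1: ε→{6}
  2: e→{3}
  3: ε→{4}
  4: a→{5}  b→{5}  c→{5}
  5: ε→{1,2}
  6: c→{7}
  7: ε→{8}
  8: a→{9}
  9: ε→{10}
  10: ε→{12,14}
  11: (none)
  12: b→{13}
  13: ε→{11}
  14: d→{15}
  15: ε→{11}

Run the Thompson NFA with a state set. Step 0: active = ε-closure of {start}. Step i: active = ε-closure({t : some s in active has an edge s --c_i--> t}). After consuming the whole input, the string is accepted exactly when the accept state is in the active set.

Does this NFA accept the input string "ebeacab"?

start: ε-closure({0}) = {0,1,2,6}
'e' @ 1: {3,4}
'b' @ 2: {1,2,5,6}
'e' @ 3: {3,4}
'a' @ 4: {1,2,5,6}
'c' @ 5: {7,8}
'a' @ 6: {9,10,12,14}
'b' @ 7: {11,13}  [accepting]
end set {11,13} — state 11 in

Answer: ACCEPT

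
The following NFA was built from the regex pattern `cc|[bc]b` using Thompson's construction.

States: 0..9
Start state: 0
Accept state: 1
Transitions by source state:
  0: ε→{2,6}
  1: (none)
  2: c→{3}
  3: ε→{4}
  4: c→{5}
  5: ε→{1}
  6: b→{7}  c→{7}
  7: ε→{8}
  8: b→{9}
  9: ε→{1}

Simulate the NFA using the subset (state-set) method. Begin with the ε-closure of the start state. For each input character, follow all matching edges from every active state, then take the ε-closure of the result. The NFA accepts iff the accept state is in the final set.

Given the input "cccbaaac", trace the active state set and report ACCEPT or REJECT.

start: ε-closure({0}) = {0,2,6}
'c' @ 1: {3,4,7,8}
'c' @ 2: {1,5}  (accept∈set)
'c' @ 3: {}  — dead — no transitions
rest 'baaac' ignored (set empty)
end set {} — state 1 not in

Answer: REJECT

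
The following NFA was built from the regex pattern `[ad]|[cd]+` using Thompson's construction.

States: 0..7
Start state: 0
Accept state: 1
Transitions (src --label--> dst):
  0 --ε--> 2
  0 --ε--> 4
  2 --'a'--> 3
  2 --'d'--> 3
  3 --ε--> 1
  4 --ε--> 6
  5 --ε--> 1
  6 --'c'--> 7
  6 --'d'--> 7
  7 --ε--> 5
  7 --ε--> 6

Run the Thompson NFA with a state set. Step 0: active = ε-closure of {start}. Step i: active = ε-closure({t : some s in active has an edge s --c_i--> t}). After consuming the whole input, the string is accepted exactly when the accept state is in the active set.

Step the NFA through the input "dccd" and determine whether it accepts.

Answer: ACCEPT

Trace:
start: ε-closure({0}) = {0,2,4,6}
'd' @ 1: {1,3,5,6,7}  (accept∈set)
'c' @ 2: {1,5,6,7}  (accept∈set)
'c' @ 3: {1,5,6,7}  (accept∈set)
'd' @ 4: {1,5,6,7}  (accept∈set)
end set {1,5,6,7} — state 1 in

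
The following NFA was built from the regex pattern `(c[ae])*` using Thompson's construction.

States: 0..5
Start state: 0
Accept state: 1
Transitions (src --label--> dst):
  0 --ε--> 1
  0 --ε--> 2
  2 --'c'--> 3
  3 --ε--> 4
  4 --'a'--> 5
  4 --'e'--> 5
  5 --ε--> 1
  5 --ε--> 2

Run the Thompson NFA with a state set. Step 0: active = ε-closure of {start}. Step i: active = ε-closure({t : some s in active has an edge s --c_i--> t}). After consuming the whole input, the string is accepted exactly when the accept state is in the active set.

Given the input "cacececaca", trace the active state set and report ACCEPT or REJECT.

start: ε-closure({0}) = {0,1,2}
'c' @ 1: {3,4}
'a' @ 2: {1,2,5}  ✓accept
'c' @ 3: {3,4}
'e' @ 4: {1,2,5}  ✓accept
'c' @ 5: {3,4}
'e' @ 6: {1,2,5}  ✓accept
'c' @ 7: {3,4}
'a' @ 8: {1,2,5}  ✓accept
'c' @ 9: {3,4}
'a' @ 10: {1,2,5}  ✓accept
final: {1,2,5}; accept 1 in set

Answer: ACCEPT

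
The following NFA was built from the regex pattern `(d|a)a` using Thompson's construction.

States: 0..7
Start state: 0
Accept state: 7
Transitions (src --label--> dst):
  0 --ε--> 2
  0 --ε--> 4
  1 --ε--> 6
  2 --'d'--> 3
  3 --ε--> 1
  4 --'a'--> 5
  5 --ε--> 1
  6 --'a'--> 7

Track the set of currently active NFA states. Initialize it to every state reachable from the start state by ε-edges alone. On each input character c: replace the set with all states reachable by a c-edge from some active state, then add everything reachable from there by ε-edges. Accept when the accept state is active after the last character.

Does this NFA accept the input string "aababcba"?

Answer: REJECT

Trace:
initial (ε-close {0}): {0,2,4}
'a' @ 1: {1,5,6}
'a' @ 2: {7}  (accept∈set)
'b' @ 3: {}  — no active states
rest 'abcba' ignored (set empty)
final: {}; accept 7 not in set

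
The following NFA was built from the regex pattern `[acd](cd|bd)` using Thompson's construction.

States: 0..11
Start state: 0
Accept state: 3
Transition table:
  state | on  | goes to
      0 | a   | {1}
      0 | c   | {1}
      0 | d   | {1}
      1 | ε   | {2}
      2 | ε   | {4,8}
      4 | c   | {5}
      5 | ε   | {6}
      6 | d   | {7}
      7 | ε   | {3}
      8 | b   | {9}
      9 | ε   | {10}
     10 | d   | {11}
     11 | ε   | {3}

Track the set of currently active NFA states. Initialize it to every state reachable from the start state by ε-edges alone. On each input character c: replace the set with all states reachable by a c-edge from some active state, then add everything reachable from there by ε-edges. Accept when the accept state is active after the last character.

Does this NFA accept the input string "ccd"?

start: ε-closure({0}) = {0}
'c' @ 1: {1,2,4,8}
'c' @ 2: {5,6}
'd' @ 3: {3,7}  ✓accept
after full input: {3,7}  (accept=3 in)

Answer: ACCEPT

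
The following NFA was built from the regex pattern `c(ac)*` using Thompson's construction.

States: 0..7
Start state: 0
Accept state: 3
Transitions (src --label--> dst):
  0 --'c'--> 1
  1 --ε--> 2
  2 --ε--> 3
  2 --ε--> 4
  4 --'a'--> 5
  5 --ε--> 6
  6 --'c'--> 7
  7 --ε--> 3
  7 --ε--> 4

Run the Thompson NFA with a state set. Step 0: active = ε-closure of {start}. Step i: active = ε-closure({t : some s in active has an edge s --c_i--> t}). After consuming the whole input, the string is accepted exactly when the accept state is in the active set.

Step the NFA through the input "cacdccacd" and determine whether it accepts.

start: ε-closure({0}) = {0}
'c' @ 1: {1,2,3,4}  (accept∈set)
'a' @ 2: {5,6}
'c' @ 3: {3,4,7}  (accept∈set)
'd' @ 4: {}  — state set empty
rest 'ccacd' ignored (set empty)
end set {} — state 3 not in

Answer: REJECT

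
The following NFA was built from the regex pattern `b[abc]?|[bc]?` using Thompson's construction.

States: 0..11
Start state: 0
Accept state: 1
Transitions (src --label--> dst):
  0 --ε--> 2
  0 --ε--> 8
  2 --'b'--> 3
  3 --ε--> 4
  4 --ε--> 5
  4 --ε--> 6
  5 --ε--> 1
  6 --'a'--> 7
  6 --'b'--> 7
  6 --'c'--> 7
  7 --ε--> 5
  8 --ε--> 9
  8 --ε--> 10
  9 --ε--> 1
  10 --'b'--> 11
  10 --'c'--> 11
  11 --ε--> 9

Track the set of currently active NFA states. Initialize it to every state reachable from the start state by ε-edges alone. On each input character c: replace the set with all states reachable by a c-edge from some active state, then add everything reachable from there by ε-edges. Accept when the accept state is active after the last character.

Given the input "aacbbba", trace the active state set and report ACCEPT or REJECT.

Answer: REJECT

Steps:
S₀ = ε-closure({0}) = {0,1,2,8,9,10}
'a' @ 1: {}  — state set empty
rest 'acbbba' ignored (set empty)
after full input: {}  (accept=1 not in)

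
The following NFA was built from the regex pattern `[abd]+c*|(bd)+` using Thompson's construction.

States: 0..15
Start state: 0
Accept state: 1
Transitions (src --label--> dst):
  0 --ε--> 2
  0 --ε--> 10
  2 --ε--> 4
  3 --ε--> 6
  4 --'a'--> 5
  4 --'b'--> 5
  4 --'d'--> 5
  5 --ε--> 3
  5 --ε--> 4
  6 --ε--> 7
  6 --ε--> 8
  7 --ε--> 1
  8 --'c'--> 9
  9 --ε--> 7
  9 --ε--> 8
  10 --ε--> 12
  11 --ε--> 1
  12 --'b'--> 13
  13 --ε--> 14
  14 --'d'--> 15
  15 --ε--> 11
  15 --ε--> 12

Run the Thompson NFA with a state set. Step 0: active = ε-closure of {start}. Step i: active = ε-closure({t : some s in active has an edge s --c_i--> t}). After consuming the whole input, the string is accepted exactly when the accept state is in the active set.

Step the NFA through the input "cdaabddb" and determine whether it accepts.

S₀ = ε-closure({0}) = {0,2,4,10,12}
'c' @ 1: {}  — no active states
rest 'daabddb' ignored (set empty)
final: {}; accept 1 not in set

Answer: REJECT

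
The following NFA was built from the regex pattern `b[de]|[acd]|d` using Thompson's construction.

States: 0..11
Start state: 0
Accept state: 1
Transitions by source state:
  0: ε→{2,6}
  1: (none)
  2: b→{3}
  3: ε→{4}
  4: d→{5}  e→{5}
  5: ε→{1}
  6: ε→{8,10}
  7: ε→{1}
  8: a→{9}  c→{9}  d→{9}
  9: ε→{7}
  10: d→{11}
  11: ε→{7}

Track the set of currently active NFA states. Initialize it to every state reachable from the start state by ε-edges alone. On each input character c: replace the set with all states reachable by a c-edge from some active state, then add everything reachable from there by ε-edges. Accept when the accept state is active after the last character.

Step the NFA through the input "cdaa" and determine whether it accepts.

initial (ε-close {0}): {0,2,6,8,10}
'c' @ 1: {1,7,9}  ✓accept
'd' @ 2: {}  — state set empty
rest 'aa' ignored (set empty)
after full input: {}  (accept=1 not in)

Answer: REJECT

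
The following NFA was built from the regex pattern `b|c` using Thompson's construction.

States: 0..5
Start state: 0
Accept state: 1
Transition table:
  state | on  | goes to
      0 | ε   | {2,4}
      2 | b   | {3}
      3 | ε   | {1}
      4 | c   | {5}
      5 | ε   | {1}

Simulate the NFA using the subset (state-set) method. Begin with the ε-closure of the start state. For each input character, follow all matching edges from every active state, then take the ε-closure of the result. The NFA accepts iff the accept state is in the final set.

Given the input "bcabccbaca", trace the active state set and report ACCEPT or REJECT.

start: ε-closure({0}) = {0,2,4}
'b' @ 1: {1,3}  [accepting]
'c' @ 2: {}  — state set empty
rest 'abccbaca' ignored (set empty)
after full input: {}  (accept=1 not in)

Answer: REJECT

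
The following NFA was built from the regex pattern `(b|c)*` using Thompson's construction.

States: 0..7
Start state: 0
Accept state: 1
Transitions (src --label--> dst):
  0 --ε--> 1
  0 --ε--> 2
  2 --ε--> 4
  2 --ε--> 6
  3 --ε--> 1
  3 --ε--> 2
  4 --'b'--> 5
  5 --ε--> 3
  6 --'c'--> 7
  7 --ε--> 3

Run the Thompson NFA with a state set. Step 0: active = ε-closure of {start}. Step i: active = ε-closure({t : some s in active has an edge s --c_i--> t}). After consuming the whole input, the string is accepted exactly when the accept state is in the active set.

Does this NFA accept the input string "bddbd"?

initial (ε-close {0}): {0,1,2,4,6}
'b' @ 1: {1,2,3,4,5,6}  ✓accept
'd' @ 2: {}  — dead — no transitions
rest 'dbd' ignored (set empty)
after full input: {}  (accept=1 not in)

Answer: REJECT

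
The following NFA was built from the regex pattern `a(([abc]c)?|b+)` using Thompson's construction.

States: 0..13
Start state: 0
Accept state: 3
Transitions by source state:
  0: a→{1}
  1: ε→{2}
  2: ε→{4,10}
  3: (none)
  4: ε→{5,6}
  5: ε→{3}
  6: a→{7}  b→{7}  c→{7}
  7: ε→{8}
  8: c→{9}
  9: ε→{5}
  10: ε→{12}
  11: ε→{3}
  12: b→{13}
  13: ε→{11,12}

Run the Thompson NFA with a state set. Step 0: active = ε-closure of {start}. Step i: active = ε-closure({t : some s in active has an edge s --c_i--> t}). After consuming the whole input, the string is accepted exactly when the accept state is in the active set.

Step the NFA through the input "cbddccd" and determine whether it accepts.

Answer: REJECT

Trace:
S₀ = ε-closure({0}) = {0}
'c' @ 1: {}  — no active states
rest 'bddccd' ignored (set empty)
final: {}; accept 3 not in set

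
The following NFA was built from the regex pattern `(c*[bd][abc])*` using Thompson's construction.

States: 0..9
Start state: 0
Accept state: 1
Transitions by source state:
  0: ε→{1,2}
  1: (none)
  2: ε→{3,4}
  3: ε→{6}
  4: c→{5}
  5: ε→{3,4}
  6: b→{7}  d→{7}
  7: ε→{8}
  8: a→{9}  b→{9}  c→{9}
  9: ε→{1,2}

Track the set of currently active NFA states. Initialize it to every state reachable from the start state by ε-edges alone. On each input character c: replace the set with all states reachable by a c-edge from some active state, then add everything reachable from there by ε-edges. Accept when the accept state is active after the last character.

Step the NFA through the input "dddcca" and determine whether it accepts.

initial (ε-close {0}): {0,1,2,3,4,6}
'd' @ 1: {7,8}
'd' @ 2: {}  — dead — no transitions
rest 'dcca' ignored (set empty)
end set {} — state 1 not in

Answer: REJECT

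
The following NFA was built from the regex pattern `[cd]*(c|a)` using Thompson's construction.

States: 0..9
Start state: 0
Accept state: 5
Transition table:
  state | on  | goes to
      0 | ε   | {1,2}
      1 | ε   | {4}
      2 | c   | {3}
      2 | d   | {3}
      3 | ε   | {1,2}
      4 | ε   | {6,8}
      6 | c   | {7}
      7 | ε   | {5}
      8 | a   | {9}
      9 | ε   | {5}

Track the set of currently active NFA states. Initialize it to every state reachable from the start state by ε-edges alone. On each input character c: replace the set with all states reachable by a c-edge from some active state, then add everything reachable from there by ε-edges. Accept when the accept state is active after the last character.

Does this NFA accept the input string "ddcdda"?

Answer: ACCEPT

Trace:
initial (ε-close {0}): {0,1,2,4,6,8}
'd' @ 1: {1,2,3,4,6,8}
'd' @ 2: {1,2,3,4,6,8}
'c' @ 3: {1,2,3,4,5,6,7,8}  (accept∈set)
'd' @ 4: {1,2,3,4,6,8}
'd' @ 5: {1,2,3,4,6,8}
'a' @ 6: {5,9}  (accept∈set)
final: {5,9}; accept 5 in set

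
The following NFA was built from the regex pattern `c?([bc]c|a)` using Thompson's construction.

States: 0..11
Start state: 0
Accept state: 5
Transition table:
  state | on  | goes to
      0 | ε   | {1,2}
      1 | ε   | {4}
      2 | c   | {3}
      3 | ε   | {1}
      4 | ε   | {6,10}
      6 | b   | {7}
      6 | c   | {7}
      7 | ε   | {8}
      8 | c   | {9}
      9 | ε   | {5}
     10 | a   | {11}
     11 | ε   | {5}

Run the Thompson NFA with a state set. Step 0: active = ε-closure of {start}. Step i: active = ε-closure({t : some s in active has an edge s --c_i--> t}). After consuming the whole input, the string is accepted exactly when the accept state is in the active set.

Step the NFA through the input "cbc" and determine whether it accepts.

start: ε-closure({0}) = {0,1,2,4,6,10}
'c' @ 1: {1,3,4,6,7,8,10}
'b' @ 2: {7,8}
'c' @ 3: {5,9}  ✓accept
final: {5,9}; accept 5 in set

Answer: ACCEPT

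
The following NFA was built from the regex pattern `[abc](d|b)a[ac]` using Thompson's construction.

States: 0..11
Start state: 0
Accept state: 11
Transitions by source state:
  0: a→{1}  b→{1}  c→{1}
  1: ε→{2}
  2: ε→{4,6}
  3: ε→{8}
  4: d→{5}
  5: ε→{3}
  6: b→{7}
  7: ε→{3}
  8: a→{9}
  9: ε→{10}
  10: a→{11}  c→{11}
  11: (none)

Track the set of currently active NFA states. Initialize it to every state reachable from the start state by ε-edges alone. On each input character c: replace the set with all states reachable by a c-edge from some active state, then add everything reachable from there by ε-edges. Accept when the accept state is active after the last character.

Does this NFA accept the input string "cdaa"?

Answer: ACCEPT

Trace:
S₀ = ε-closure({0}) = {0}
'c' @ 1: {1,2,4,6}
'd' @ 2: {3,5,8}
'a' @ 3: {9,10}
'a' @ 4: {11}  [accepting]
final: {11}; accept 11 in set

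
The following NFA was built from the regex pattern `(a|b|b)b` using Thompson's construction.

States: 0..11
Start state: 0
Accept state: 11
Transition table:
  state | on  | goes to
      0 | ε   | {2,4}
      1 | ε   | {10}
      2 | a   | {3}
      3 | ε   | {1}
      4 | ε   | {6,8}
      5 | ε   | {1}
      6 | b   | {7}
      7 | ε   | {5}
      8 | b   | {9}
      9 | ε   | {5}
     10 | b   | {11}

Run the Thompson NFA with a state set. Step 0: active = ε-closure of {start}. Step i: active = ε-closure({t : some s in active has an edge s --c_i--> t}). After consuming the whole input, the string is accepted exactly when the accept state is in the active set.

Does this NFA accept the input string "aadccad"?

initial (ε-close {0}): {0,2,4,6,8}
'a' @ 1: {1,3,10}
'a' @ 2: {}  — state set empty
rest 'dccad' ignored (set empty)
after full input: {}  (accept=11 not in)

Answer: REJECT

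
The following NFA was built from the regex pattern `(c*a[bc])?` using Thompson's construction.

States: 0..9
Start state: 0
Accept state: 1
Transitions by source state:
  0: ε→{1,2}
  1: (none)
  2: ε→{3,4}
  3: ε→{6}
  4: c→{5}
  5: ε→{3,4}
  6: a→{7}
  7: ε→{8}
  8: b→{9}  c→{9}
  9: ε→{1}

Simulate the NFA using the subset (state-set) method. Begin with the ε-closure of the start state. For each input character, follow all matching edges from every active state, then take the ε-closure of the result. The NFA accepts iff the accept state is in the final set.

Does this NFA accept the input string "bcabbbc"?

S₀ = ε-closure({0}) = {0,1,2,3,4,6}
'b' @ 1: {}  — dead — no transitions
rest 'cabbbc' ignored (set empty)
end set {} — state 1 not in

Answer: REJECT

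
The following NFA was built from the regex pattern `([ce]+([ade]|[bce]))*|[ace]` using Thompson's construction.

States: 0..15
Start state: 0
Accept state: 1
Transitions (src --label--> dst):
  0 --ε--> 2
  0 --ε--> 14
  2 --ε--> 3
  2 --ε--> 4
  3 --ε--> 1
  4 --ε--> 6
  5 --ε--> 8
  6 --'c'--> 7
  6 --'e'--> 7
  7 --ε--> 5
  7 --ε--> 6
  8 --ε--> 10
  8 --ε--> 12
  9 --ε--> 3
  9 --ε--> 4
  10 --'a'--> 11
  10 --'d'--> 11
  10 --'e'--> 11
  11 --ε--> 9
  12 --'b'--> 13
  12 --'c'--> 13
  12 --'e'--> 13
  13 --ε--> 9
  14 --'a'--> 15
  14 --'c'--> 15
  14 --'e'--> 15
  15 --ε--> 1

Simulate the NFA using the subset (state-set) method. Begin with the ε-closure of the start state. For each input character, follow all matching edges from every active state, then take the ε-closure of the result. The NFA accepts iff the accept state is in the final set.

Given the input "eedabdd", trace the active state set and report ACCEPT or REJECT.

Answer: REJECT

Steps:
initial (ε-close {0}): {0,1,2,3,4,6,14}
'e' @ 1: {1,5,6,7,8,10,12,15}  [accepting]
'e' @ 2: {1,3,4,5,6,7,8,9,10,11,12,13}  [accepting]
'd' @ 3: {1,3,4,6,9,11}  [accepting]
'a' @ 4: {}  — state set empty
rest 'bdd' ignored (set empty)
end set {} — state 1 not in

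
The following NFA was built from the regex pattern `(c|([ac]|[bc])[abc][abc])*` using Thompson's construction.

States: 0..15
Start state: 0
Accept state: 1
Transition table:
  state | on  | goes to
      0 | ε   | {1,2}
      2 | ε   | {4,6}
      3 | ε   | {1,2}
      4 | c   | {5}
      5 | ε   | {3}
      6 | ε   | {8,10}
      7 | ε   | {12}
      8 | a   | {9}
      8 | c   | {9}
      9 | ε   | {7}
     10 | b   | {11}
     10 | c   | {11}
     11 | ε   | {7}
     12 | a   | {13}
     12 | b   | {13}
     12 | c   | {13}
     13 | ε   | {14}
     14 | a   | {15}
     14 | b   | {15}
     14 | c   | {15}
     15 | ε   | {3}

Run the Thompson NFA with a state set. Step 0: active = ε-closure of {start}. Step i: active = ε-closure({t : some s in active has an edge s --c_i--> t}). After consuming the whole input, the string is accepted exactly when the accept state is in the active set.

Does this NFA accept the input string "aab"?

initial (ε-close {0}): {0,1,2,4,6,8,10}
'a' @ 1: {7,9,12}
'a' @ 2: {13,14}
'b' @ 3: {1,2,3,4,6,8,10,15}  ✓accept
after full input: {1,2,3,4,6,8,10,15}  (accept=1 in)

Answer: ACCEPT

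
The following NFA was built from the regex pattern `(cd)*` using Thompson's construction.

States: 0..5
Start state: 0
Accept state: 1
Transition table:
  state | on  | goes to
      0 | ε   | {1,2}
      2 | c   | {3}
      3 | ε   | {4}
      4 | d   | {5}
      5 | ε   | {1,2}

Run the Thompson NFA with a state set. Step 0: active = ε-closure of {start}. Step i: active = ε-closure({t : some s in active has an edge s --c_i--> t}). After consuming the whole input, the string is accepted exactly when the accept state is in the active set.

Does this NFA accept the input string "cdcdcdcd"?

start: ε-closure({0}) = {0,1,2}
'c' @ 1: {3,4}
'd' @ 2: {1,2,5}  (accept∈set)
'c' @ 3: {3,4}
'd' @ 4: {1,2,5}  (accept∈set)
'c' @ 5: {3,4}
'd' @ 6: {1,2,5}  (accept∈set)
'c' @ 7: {3,4}
'd' @ 8: {1,2,5}  (accept∈set)
after full input: {1,2,5}  (accept=1 in)

Answer: ACCEPT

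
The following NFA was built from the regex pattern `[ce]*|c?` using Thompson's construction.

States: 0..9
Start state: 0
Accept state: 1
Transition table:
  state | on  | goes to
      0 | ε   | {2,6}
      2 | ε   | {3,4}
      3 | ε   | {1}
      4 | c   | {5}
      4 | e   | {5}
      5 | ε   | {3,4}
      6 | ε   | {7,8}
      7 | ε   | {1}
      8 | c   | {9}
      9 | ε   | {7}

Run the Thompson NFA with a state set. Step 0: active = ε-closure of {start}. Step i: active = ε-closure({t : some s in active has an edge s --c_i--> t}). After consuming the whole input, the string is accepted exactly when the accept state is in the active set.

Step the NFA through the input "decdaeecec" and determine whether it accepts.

Answer: REJECT

Trace:
start: ε-closure({0}) = {0,1,2,3,4,6,7,8}
'd' @ 1: {}  — state set empty
rest 'ecdaeecec' ignored (set empty)
final: {}; accept 1 not in set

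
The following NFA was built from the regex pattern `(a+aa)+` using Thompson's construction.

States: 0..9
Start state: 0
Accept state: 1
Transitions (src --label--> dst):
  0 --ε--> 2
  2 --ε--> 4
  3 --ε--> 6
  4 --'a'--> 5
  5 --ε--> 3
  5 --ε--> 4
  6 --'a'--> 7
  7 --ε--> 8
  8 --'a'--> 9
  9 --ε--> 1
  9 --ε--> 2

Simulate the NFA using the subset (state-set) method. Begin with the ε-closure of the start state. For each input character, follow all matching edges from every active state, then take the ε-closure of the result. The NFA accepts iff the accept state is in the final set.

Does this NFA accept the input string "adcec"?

Answer: REJECT

Steps:
initial (ε-close {0}): {0,2,4}
'a' @ 1: {3,4,5,6}
'd' @ 2: {}  — no active states
rest 'cec' ignored (set empty)
after full input: {}  (accept=1 not in)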